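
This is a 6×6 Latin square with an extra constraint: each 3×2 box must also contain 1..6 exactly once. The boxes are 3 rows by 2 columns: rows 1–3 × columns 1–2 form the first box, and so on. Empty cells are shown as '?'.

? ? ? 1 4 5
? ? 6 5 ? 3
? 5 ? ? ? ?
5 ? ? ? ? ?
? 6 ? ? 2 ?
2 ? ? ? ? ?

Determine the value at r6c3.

r2c5 = 1 (sole candidate).
r3c5 = 6 (sole candidate).
r3c6 = 2 (sole candidate).
r4c5 = 3 (sole candidate).
r6c5 = 5 (sole candidate).
r2c1 = 4 (sole candidate).
r2c2 = 2 (sole candidate).
r1c2 = 3 (sole candidate).
r1c3 = 2 (sole candidate).
r3c1 = 1 (sole candidate).
r5c1 = 3 (sole candidate).
r5c4 = 4 (sole candidate).
r5c6 = 1 (sole candidate).
r1c1 = 6 (sole candidate).
r3c4 = 3 (sole candidate).
r4c3 = 1 (sole candidate).
r5c3 = 5 (sole candidate).
r6c3 = 3: row 6 has {2,5}; col 3 has {1,2,5,6}; box has {1,4,5} → only 3 remains.

3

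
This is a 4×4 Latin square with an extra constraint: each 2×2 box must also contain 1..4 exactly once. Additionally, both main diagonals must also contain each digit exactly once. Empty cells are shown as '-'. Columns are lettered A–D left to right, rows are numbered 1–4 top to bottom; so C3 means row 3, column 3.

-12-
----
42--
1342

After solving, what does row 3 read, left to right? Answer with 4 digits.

A1 = 3: row 1 has {1,2}; col 1 has {1,4}; box has {1}; main diagonal has {2} → only 3 remains.
D1 = 4: row 1 has {1,2,3}; col 4 has {2}; box has {2}; anti-diagonal has {1,2} → only 4 remains.
A2 = 2: row 2 has {}; col 1 has {1,3,4}; box has {1,3} → only 2 remains.
B2 = 4: row 2 has {2}; col 2 has {1,2,3}; box has {1,2,3}; main diagonal has {2,3} → only 4 remains.
C2 = 3: row 2 has {2,4}; col 3 has {2,4}; box has {2,4}; anti-diagonal has {1,2,4} → only 3 remains.
D2 = 1: row 2 has {2,3,4}; col 4 has {2,4}; box has {2,3,4} → only 1 remains.
C3 = 1: row 3 has {2,4}; col 3 has {2,3,4}; box has {2,4}; main diagonal has {2,3,4} → only 1 remains.
D3 = 3: row 3 has {1,2,4}; col 4 has {1,2,4}; box has {1,2,4} → only 3 remains.

4213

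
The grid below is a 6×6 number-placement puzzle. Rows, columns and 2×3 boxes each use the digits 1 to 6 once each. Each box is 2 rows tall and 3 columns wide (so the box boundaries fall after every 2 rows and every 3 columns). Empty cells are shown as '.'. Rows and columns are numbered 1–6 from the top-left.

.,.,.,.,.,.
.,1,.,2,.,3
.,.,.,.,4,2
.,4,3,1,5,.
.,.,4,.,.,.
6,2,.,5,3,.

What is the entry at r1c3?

r2c5 = 6: row 2 has {1,2,3}; col 5 has {3,4,5}; box has {2,3} → only 6 remains.
r4c1 = 2: row 4 has {1,3,4,5}; col 1 has {6}; box has {3,4} → only 2 remains.
r4c6 = 6: row 4 has {1,2,3,4,5}; col 6 has {2,3}; box has {1,2,4,5} → only 6 remains.
r5c4 = 6: row 5 has {4}; col 4 has {1,2,5}; box has {3,5} → only 6 remains.
r5c6 = 1: row 5 has {4,6}; col 6 has {2,3,6}; box has {3,5,6} → only 1 remains.
r6c3 = 1: row 6 has {2,3,5,6}; col 3 has {3,4}; box has {2,4,6} → only 1 remains.
r6c6 = 4: row 6 has {1,2,3,5,6}; col 6 has {1,2,3,6}; box has {1,3,5,6} → only 4 remains.
r1c4 = 4: row 1 has {}; col 4 has {1,2,5,6}; box has {2,3,6} → only 4 remains.
r1c5 = 1: row 1 has {4}; col 5 has {3,4,5,6}; box has {2,3,4,6} → only 1 remains.
r1c6 = 5: row 1 has {1,4}; col 6 has {1,2,3,4,6}; box has {1,2,3,4,6} → only 5 remains.
r2c3 = 5: row 2 has {1,2,3,6}; col 3 has {1,3,4}; box has {1} → only 5 remains.
r3c3 = 6: row 3 has {2,4}; col 3 has {1,3,4,5}; box has {2,3,4} → only 6 remains.
r3c4 = 3: row 3 has {2,4,6}; col 4 has {1,2,4,5,6}; box has {1,2,4,5,6} → only 3 remains.
r5c5 = 2: row 5 has {1,4,6}; col 5 has {1,3,4,5,6}; box has {1,3,4,5,6} → only 2 remains.
r1c1 = 3: row 1 has {1,4,5}; col 1 has {2,6}; box has {1,5} → only 3 remains.
r1c2 = 6: row 1 has {1,3,4,5}; col 2 has {1,2,4}; box has {1,3,5} → only 6 remains.
r1c3 = 2: row 1 has {1,3,4,5,6}; col 3 has {1,3,4,5,6}; box has {1,3,5,6} → only 2 remains.

2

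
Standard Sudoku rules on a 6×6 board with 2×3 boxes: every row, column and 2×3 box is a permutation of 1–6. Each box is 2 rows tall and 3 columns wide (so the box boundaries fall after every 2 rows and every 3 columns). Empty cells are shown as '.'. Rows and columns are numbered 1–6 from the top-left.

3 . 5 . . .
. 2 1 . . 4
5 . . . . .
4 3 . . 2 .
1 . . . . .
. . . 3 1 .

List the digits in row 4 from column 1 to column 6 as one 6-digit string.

436125

r1c5 = 6 (sole candidate).
r2c1 = 6 (sole candidate).
r2c4 = 5 (sole candidate).
r2c5 = 3 (sole candidate).
r3c5 = 4 (sole candidate).
r4c3 = 6: row 4 has {2,3,4}; col 3 has {1,5}; box has {3,4,5} → only 6 remains.
r4c4 = 1: row 4 has {2,3,4,6}; col 4 has {3,5}; box has {2,4} → only 1 remains.
r4c6 = 5: row 4 has {1,2,3,4,6}; col 6 has {4}; box has {1,2,4} → only 5 remains.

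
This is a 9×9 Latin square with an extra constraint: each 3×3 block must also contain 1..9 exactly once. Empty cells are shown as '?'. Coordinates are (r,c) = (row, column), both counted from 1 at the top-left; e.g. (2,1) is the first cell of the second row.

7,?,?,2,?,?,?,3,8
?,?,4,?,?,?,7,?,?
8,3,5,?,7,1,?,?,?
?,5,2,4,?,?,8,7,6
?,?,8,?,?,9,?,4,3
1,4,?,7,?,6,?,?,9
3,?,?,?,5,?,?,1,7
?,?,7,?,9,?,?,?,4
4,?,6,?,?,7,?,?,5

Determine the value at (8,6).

(3,9) = 2 (sole candidate).
(4,1) = 9 (sole candidate).
(4,6) = 3 (sole candidate).
(5,1) = 6 (sole candidate).
(5,2) = 7 (sole candidate).
(6,3) = 3 (sole candidate).
(7,3) = 9 (sole candidate).
(1,3) = 1 (sole candidate).
(2,1) = 2 (sole candidate).
(2,9) = 1 (sole candidate).
(4,5) = 1 (sole candidate).
(5,4) = 5 (sole candidate).
(5,5) = 2 (sole candidate).
(5,7) = 1 (sole candidate).
(6,5) = 8 (sole candidate).
(8,1) = 5 (sole candidate).
(9,5) = 3 (sole candidate).
(2,5) = 6 (sole candidate).
(3,4) = 9 (sole candidate).
(3,8) = 6 (sole candidate).
(1,5) = 4 (sole candidate).
(1,6) = 5 (sole candidate).
(1,7) = 9 (sole candidate).
(2,2) = 9 (sole candidate).
(2,6) = 8 (sole candidate).
(2,8) = 5 (sole candidate).
(3,7) = 4 (sole candidate).
(6,8) = 2 (sole candidate).
(8,6) = 2: row 8 has {4,5,7,9}; col 6 has {1,3,5,6,7,8,9}; box has {3,5,7,9} → only 2 remains.

2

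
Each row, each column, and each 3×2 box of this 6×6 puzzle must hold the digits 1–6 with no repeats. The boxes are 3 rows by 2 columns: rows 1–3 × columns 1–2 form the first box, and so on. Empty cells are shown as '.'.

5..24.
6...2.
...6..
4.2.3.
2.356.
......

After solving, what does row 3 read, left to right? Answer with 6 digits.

124653

row 1, column 3 = 1: row 1 has {2,4,5}; col 3 has {2,3}; box has {2,6} → only 1 remains.
row 4, column 4 = 1: row 4 has {2,3,4}; col 4 has {2,5,6}; box has {2,3,5} → only 1 remains.
row 4, column 6 = 5: row 4 has {1,2,3,4}; col 6 has {}; box has {3,6} → only 5 remains.
row 5, column 2 = 1: row 5 has {2,3,5,6}; col 2 has {}; box has {2,4} → only 1 remains.
row 5, column 6 = 4: row 5 has {1,2,3,5,6}; col 6 has {5}; box has {3,5,6} → only 4 remains.
row 6, column 1 = 3: row 6 has {}; col 1 has {2,4,5,6}; box has {1,2,4} → only 3 remains.
row 6, column 4 = 4: row 6 has {3}; col 4 has {1,2,5,6}; box has {1,2,3,5} → only 4 remains.
row 6, column 5 = 1: row 6 has {3,4}; col 5 has {2,3,4,6}; box has {3,4,5,6} → only 1 remains.
row 6, column 6 = 2: row 6 has {1,3,4}; col 6 has {4,5}; box has {1,3,4,5,6} → only 2 remains.
row 1, column 2 = 3: row 1 has {1,2,4,5}; col 2 has {1}; box has {5,6} → only 3 remains.
row 1, column 6 = 6: row 1 has {1,2,3,4,5}; col 6 has {2,4,5}; box has {2,4} → only 6 remains.
row 2, column 2 = 4: row 2 has {2,6}; col 2 has {1,3}; box has {3,5,6} → only 4 remains.
row 2, column 3 = 5: row 2 has {2,4,6}; col 3 has {1,2,3}; box has {1,2,6} → only 5 remains.
row 2, column 4 = 3: row 2 has {2,4,5,6}; col 4 has {1,2,4,5,6}; box has {1,2,5,6} → only 3 remains.
row 2, column 6 = 1: row 2 has {2,3,4,5,6}; col 6 has {2,4,5,6}; box has {2,4,6} → only 1 remains.
row 3, column 1 = 1: row 3 has {6}; col 1 has {2,3,4,5,6}; box has {3,4,5,6} → only 1 remains.
row 3, column 2 = 2: row 3 has {1,6}; col 2 has {1,3,4}; box has {1,3,4,5,6} → only 2 remains.
row 3, column 3 = 4: row 3 has {1,2,6}; col 3 has {1,2,3,5}; box has {1,2,3,5,6} → only 4 remains.
row 3, column 5 = 5: row 3 has {1,2,4,6}; col 5 has {1,2,3,4,6}; box has {1,2,4,6} → only 5 remains.
row 3, column 6 = 3: row 3 has {1,2,4,5,6}; col 6 has {1,2,4,5,6}; box has {1,2,4,5,6} → only 3 remains.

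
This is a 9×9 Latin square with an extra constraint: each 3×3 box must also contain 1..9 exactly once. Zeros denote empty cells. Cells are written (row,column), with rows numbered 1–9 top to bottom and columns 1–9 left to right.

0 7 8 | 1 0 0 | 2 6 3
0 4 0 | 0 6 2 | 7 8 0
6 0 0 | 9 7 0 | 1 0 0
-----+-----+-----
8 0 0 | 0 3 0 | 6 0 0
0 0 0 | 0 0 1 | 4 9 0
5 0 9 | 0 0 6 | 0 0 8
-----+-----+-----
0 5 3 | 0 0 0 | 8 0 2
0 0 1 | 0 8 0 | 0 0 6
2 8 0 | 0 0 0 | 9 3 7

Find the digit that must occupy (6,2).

(1,1) = 9: row 1 has {1,2,3,6,7,8}; col 1 has {2,5,6,8}; box has {4,6,7,8} → only 9 remains.
(2,3) = 5: row 2 has {2,4,6,7,8}; col 3 has {1,3,8,9}; box has {4,6,7,8,9} → only 5 remains.
(2,4) = 3: row 2 has {2,4,5,6,7,8}; col 4 has {1,9}; box has {1,2,6,7,9} → only 3 remains.
(2,9) = 9: row 2 has {2,3,4,5,6,7,8}; col 9 has {2,3,6,7,8}; box has {1,2,3,6,7,8} → only 9 remains.
(3,3) = 2: row 3 has {1,6,7,9}; col 3 has {1,3,5,8,9}; box has {4,5,6,7,8,9} → only 2 remains.
(5,9) = 5: row 5 has {1,4,9}; col 9 has {2,3,6,7,8,9}; box has {4,6,8,9} → only 5 remains.
(6,7) = 3: row 6 has {5,6,8,9}; col 7 has {1,2,4,6,7,8,9}; box has {4,5,6,8,9} → only 3 remains.
(8,2) = 9: row 8 has {1,6,8}; col 2 has {4,5,7,8}; box has {1,2,3,5,8} → only 9 remains.
(8,7) = 5: row 8 has {1,6,8,9}; col 7 has {1,2,3,4,6,7,8,9}; box has {2,3,6,7,8,9} → only 5 remains.
(8,8) = 4: row 8 has {1,5,6,8,9}; col 8 has {3,6,8,9}; box has {2,3,5,6,7,8,9} → only 4 remains.
(2,1) = 1: row 2 has {2,3,4,5,6,7,8,9}; col 1 has {2,5,6,8,9}; box has {2,4,5,6,7,8,9} → only 1 remains.
(3,2) = 3: row 3 has {1,2,6,7,9}; col 2 has {4,5,7,8,9}; box has {1,2,4,5,6,7,8,9} → only 3 remains.
(3,8) = 5: row 3 has {1,2,3,6,7,9}; col 8 has {3,4,6,8,9}; box has {1,2,3,6,7,8,9} → only 5 remains.
(3,9) = 4: row 3 has {1,2,3,5,6,7,9}; col 9 has {2,3,5,6,7,8,9}; box has {1,2,3,5,6,7,8,9} → only 4 remains.
(4,9) = 1: row 4 has {3,6,8}; col 9 has {2,3,4,5,6,7,8,9}; box has {3,4,5,6,8,9} → only 1 remains.
(5,5) = 2: row 5 has {1,4,5,9}; col 5 has {3,6,7,8}; box has {1,3,6} → only 2 remains.
(6,5) = 4: row 6 has {3,5,6,8,9}; col 5 has {2,3,6,7,8}; box has {1,2,3,6} → only 4 remains.
(7,8) = 1: row 7 has {2,3,5,8}; col 8 has {3,4,5,6,8,9}; box has {2,3,4,5,6,7,8,9} → only 1 remains.
(8,1) = 7: row 8 has {1,4,5,6,8,9}; col 1 has {1,2,5,6,8,9}; box has {1,2,3,5,8,9} → only 7 remains.
(8,4) = 2: row 8 has {1,4,5,6,7,8,9}; col 4 has {1,3,9}; box has {8} → only 2 remains.
(8,6) = 3: row 8 has {1,2,4,5,6,7,8,9}; col 6 has {1,2,6}; box has {2,8} → only 3 remains.
(1,5) = 5: row 1 has {1,2,3,6,7,8,9}; col 5 has {2,3,4,6,7,8}; box has {1,2,3,6,7,9} → only 5 remains.
(1,6) = 4: row 1 has {1,2,3,5,6,7,8,9}; col 6 has {1,2,3,6}; box has {1,2,3,5,6,7,9} → only 4 remains.
(3,6) = 8: row 3 has {1,2,3,4,5,6,7,9}; col 6 has {1,2,3,4,6}; box has {1,2,3,4,5,6,7,9} → only 8 remains.
(4,2) = 2: row 4 has {1,3,6,8}; col 2 has {3,4,5,7,8,9}; box has {5,8,9} → only 2 remains.
(4,8) = 7: row 4 has {1,2,3,6,8}; col 8 has {1,3,4,5,6,8,9}; box has {1,3,4,5,6,8,9} → only 7 remains.
(5,1) = 3: row 5 has {1,2,4,5,9}; col 1 has {1,2,5,6,7,8,9}; box has {2,5,8,9} → only 3 remains.
(5,2) = 6: row 5 has {1,2,3,4,5,9}; col 2 has {2,3,4,5,7,8,9}; box has {2,3,5,8,9} → only 6 remains.
(5,3) = 7: row 5 has {1,2,3,4,5,6,9}; col 3 has {1,2,3,5,8,9}; box has {2,3,5,6,8,9} → only 7 remains.
(5,4) = 8: row 5 has {1,2,3,4,5,6,7,9}; col 4 has {1,2,3,9}; box has {1,2,3,4,6} → only 8 remains.
(6,2) = 1: row 6 has {3,4,5,6,8,9}; col 2 has {2,3,4,5,6,7,8,9}; box has {2,3,5,6,7,8,9} → only 1 remains.

1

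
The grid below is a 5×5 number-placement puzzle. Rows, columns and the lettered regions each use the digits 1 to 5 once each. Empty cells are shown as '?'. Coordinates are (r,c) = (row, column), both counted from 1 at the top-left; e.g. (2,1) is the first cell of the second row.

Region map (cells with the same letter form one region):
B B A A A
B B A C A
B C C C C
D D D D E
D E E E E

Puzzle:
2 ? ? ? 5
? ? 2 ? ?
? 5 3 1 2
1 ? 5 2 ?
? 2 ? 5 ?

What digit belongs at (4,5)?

3

(2,4) = 4 (sole candidate).
(3,1) = 4 (sole candidate).
(5,1) = 3 (sole candidate).
(1,4) = 3 (sole candidate).
(2,1) = 5 (sole candidate).
(2,5) = 1 (sole candidate).
(4,2) = 4 (sole candidate).
(4,5) = 3: row 4 has {1,2,4,5}; col 5 has {1,2,5}; region has {2,5} → only 3 remains.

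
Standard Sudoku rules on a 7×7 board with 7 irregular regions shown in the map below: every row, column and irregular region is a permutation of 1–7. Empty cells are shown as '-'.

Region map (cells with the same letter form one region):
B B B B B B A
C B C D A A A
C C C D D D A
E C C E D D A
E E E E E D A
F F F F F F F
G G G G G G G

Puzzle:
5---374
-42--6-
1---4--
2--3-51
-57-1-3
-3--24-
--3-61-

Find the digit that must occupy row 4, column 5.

row 4, column 5 = 7: row 4 has {1,2,3,5}; col 5 has {1,2,3,4,6}; region has {4,5} → only 7 remains.

7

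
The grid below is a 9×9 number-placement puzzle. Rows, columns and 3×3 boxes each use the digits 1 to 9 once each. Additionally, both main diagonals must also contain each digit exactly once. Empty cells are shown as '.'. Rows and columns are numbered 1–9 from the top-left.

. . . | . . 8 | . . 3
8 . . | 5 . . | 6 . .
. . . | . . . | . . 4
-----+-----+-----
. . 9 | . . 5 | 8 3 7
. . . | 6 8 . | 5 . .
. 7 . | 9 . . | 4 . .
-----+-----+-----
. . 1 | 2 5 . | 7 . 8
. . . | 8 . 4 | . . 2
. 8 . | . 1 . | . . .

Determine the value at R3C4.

3

R3C7 = 2 (sole candidate).
R8C2 = 6 (sole candidate).
R2C8 = 7 (sole candidate).
R9C1 = 4 (sole candidate).
R3C8 = 8 (hidden single in row 3).
R4C1 = 6 (hidden single in row 4).
R5C6 = 7 (hidden single in row 5).
R6C3 = 8 (hidden single in row 6).
R6C1 = 5 (hidden single in row 6).
R7C8 = 4 (hidden single in row 7).
R7C6 = 6 (hidden single in row 7).
R9C3 = 2 (hidden single in row 9).
R9C4 = 7 (hidden single in row 9).
R3C4 = 3: in column 4, 3 can only go here (every other open cell in that column sees a 3).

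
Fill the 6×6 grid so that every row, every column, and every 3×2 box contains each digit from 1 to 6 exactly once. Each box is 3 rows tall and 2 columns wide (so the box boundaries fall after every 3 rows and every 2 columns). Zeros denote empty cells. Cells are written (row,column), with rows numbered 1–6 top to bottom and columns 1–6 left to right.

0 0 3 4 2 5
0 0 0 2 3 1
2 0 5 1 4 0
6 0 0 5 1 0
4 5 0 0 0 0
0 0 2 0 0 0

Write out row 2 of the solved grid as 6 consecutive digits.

(1,1) = 1: row 1 has {2,3,4,5}; col 1 has {2,4,6}; box has {2} → only 1 remains.
(1,2) = 6: row 1 has {1,2,3,4,5}; col 2 has {5}; box has {1,2} → only 6 remains.
(2,1) = 5: row 2 has {1,2,3}; col 1 has {1,2,4,6}; box has {1,2,6} → only 5 remains.
(2,2) = 4: row 2 has {1,2,3,5}; col 2 has {5,6}; box has {1,2,5,6} → only 4 remains.
(2,3) = 6: row 2 has {1,2,3,4,5}; col 3 has {2,3,5}; box has {1,2,3,4,5} → only 6 remains.

546231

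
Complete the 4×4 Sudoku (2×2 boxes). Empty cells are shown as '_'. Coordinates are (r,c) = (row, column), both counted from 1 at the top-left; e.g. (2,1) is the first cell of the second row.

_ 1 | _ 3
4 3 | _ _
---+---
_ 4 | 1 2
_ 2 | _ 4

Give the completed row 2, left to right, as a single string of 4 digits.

4321

(1,1) = 2 (sole candidate).
(1,3) = 4 (sole candidate).
(2,3) = 2: row 2 has {3,4}; col 3 has {1,4}; box has {3,4} → only 2 remains.
(2,4) = 1: row 2 has {2,3,4}; col 4 has {2,3,4}; box has {2,3,4} → only 1 remains.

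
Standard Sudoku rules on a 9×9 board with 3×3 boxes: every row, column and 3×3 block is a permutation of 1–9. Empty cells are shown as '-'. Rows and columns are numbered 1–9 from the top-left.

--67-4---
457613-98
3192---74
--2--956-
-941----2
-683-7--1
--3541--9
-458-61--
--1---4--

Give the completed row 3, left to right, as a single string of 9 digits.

R2C7 = 2: row 2 has {1,3,4,5,6,7,8,9}; col 7 has {1,4,5}; box has {4,7,8,9} → only 2 remains.
R3C7 = 6: row 3 has {1,2,3,4,7,9}; col 7 has {1,2,4,5}; box has {2,4,7,8,9} → only 6 remains.
R4C4 = 4: row 4 has {2,5,6,9}; col 4 has {1,2,3,5,6,7,8}; box has {1,3,7,9} → only 4 remains.
R4C5 = 8: row 4 has {2,4,5,6,9}; col 5 has {1,4}; box has {1,3,4,7,9} → only 8 remains.
R5C6 = 5: row 5 has {1,2,4,9}; col 6 has {1,3,4,6,7,9}; box has {1,3,4,7,8,9} → only 5 remains.
R6C1 = 5: row 6 has {1,3,6,7,8}; col 1 has {3,4}; box has {2,4,6,8,9} → only 5 remains.
R6C5 = 2: row 6 has {1,3,5,6,7,8}; col 5 has {1,4,8}; box has {1,3,4,5,7,8,9} → only 2 remains.
R6C7 = 9: row 6 has {1,2,3,5,6,7,8}; col 7 has {1,2,4,5,6}; box has {1,2,5,6} → only 9 remains.
R6C8 = 4: row 6 has {1,2,3,5,6,7,8,9}; col 8 has {6,7,9}; box has {1,2,5,6,9} → only 4 remains.
R9C4 = 9: row 9 has {1,4}; col 4 has {1,2,3,4,5,6,7,8}; box has {1,4,5,6,8} → only 9 remains.
R9C6 = 2: row 9 has {1,4,9}; col 6 has {1,3,4,5,6,7,9}; box has {1,4,5,6,8,9} → only 2 remains.
R1C7 = 3: row 1 has {4,6,7}; col 7 has {1,2,4,5,6,9}; box has {2,4,6,7,8,9} → only 3 remains.
R1C9 = 5: row 1 has {3,4,6,7}; col 9 has {1,2,4,8,9}; box has {2,3,4,6,7,8,9} → only 5 remains.
R3C5 = 5: row 3 has {1,2,3,4,6,7,9}; col 5 has {1,2,4,8}; box has {1,2,3,4,6,7} → only 5 remains.
R3C6 = 8: row 3 has {1,2,3,4,5,6,7,9}; col 6 has {1,2,3,4,5,6,7,9}; box has {1,2,3,4,5,6,7} → only 8 remains.

319258674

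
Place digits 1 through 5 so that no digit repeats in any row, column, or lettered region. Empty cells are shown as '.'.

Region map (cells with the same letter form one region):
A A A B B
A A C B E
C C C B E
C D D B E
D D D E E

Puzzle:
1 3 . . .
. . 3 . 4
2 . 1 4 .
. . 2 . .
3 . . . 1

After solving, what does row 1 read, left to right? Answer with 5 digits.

13452

r2c1 = 5: row 2 has {3,4}; col 1 has {1,2,3}; region has {1,3} → only 5 remains.
r2c2 = 2: row 2 has {3,4,5}; col 2 has {3}; region has {1,3,5} → only 2 remains.
r2c4 = 1: row 2 has {2,3,4,5}; col 4 has {4}; region has {4} → only 1 remains.
r3c2 = 5: row 3 has {1,2,4}; col 2 has {2,3}; region has {1,2,3} → only 5 remains.
r3c5 = 3: row 3 has {1,2,4,5}; col 5 has {1,4}; region has {1,4} → only 3 remains.
r4c1 = 4: row 4 has {2}; col 1 has {1,2,3,5}; region has {1,2,3,5} → only 4 remains.
r4c2 = 1: row 4 has {2,4}; col 2 has {2,3,5}; region has {2,3} → only 1 remains.
r4c5 = 5: row 4 has {1,2,4}; col 5 has {1,3,4}; region has {1,3,4} → only 5 remains.
r5c2 = 4: row 5 has {1,3}; col 2 has {1,2,3,5}; region has {1,2,3} → only 4 remains.
r5c3 = 5: row 5 has {1,3,4}; col 3 has {1,2,3}; region has {1,2,3,4} → only 5 remains.
r5c4 = 2: row 5 has {1,3,4,5}; col 4 has {1,4}; region has {1,3,4,5} → only 2 remains.
r1c3 = 4: row 1 has {1,3}; col 3 has {1,2,3,5}; region has {1,2,3,5} → only 4 remains.
r1c4 = 5: row 1 has {1,3,4}; col 4 has {1,2,4}; region has {1,4} → only 5 remains.
r1c5 = 2: row 1 has {1,3,4,5}; col 5 has {1,3,4,5}; region has {1,4,5} → only 2 remains.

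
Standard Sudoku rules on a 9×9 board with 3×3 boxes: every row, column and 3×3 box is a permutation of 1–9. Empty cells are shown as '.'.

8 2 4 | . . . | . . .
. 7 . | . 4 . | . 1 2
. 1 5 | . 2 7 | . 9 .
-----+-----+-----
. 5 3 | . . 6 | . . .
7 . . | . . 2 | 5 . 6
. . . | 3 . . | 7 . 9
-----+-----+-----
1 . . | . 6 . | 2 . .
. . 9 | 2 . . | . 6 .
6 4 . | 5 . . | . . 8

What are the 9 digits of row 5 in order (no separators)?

791482536

row 2, column 3 = 6: row 2 has {1,2,4,7}; col 3 has {3,4,5,9}; box has {1,2,4,5,7,8} → only 6 remains.
row 3, column 1 = 3: row 3 has {1,2,5,7,9}; col 1 has {1,6,7,8}; box has {1,2,4,5,6,7,8} → only 3 remains.
row 3, column 9 = 4: row 3 has {1,2,3,5,7,9}; col 9 has {2,6,8,9}; box has {1,2,9} → only 4 remains.
row 4, column 9 = 1: row 4 has {3,5,6}; col 9 has {2,4,6,8,9}; box has {5,6,7,9} → only 1 remains.
row 8, column 1 = 5: row 8 has {2,6,9}; col 1 has {1,3,6,7,8}; box has {1,4,6,9} → only 5 remains.
row 2, column 1 = 9: row 2 has {1,2,4,6,7}; col 1 has {1,3,5,6,7,8}; box has {1,2,3,4,5,6,7,8} → only 9 remains.
row 2, column 4 = 8: row 2 has {1,2,4,6,7,9}; col 4 has {2,3,5}; box has {2,4,7} → only 8 remains.
row 2, column 7 = 3: row 2 has {1,2,4,6,7,8,9}; col 7 has {2,5,7}; box has {1,2,4,9} → only 3 remains.
row 3, column 4 = 6: row 3 has {1,2,3,4,5,7,9}; col 4 has {2,3,5,8}; box has {2,4,7,8} → only 6 remains.
row 3, column 7 = 8: row 3 has {1,2,3,4,5,6,7,9}; col 7 has {2,3,5,7}; box has {1,2,3,4,9} → only 8 remains.
row 4, column 7 = 4: row 4 has {1,3,5,6}; col 7 has {2,3,5,7,8}; box has {1,5,6,7,9} → only 4 remains.
row 8, column 7 = 1: row 8 has {2,5,6,9}; col 7 has {2,3,4,5,7,8}; box has {2,6,8} → only 1 remains.
row 9, column 7 = 9: row 9 has {4,5,6,8}; col 7 has {1,2,3,4,5,7,8}; box has {1,2,6,8} → only 9 remains.
row 1, column 7 = 6: row 1 has {2,4,8}; col 7 has {1,2,3,4,5,7,8,9}; box has {1,2,3,4,8,9} → only 6 remains.
row 2, column 6 = 5: row 2 has {1,2,3,4,6,7,8,9}; col 6 has {2,6,7}; box has {2,4,6,7,8} → only 5 remains.
row 4, column 1 = 2: row 4 has {1,3,4,5,6}; col 1 has {1,3,5,6,7,8,9}; box has {3,5,7} → only 2 remains.
row 4, column 8 = 8: row 4 has {1,2,3,4,5,6}; col 8 has {1,6,9}; box has {1,4,5,6,7,9} → only 8 remains.
row 5, column 8 = 3: row 5 has {2,5,6,7}; col 8 has {1,6,8,9}; box has {1,4,5,6,7,8,9} → only 3 remains.
row 6, column 1 = 4: row 6 has {3,7,9}; col 1 has {1,2,3,5,6,7,8,9}; box has {2,3,5,7} → only 4 remains.
row 6, column 8 = 2: row 6 has {3,4,7,9}; col 8 has {1,3,6,8,9}; box has {1,3,4,5,6,7,8,9} → only 2 remains.
row 9, column 8 = 7: row 9 has {4,5,6,8,9}; col 8 has {1,2,3,6,8,9}; box has {1,2,6,8,9} → only 7 remains.
row 1, column 8 = 5: row 1 has {2,4,6,8}; col 8 has {1,2,3,6,7,8,9}; box has {1,2,3,4,6,8,9} → only 5 remains.
row 1, column 9 = 7: row 1 has {2,4,5,6,8}; col 9 has {1,2,4,6,8,9}; box has {1,2,3,4,5,6,8,9} → only 7 remains.
row 7, column 8 = 4: row 7 has {1,2,6}; col 8 has {1,2,3,5,6,7,8,9}; box has {1,2,6,7,8,9} → only 4 remains.
row 8, column 9 = 3: row 8 has {1,2,5,6,9}; col 9 has {1,2,4,6,7,8,9}; box has {1,2,4,6,7,8,9} → only 3 remains.
row 9, column 3 = 2: row 9 has {4,5,6,7,8,9}; col 3 has {3,4,5,6,9}; box has {1,4,5,6,9} → only 2 remains.
row 7, column 9 = 5: row 7 has {1,2,4,6}; col 9 has {1,2,3,4,6,7,8,9}; box has {1,2,3,4,6,7,8,9} → only 5 remains.
row 8, column 2 = 8: row 8 has {1,2,3,5,6,9}; col 2 has {1,2,4,5,7}; box has {1,2,4,5,6,9} → only 8 remains.
row 8, column 5 = 7: row 8 has {1,2,3,5,6,8,9}; col 5 has {2,4,6}; box has {2,5,6} → only 7 remains.
row 8, column 6 = 4: row 8 has {1,2,3,5,6,7,8,9}; col 6 has {2,5,6,7}; box has {2,5,6,7} → only 4 remains.
row 4, column 5 = 9: row 4 has {1,2,3,4,5,6,8}; col 5 has {2,4,6,7}; box has {2,3,6} → only 9 remains.
row 5, column 2 = 9: row 5 has {2,3,5,6,7}; col 2 has {1,2,4,5,7,8}; box has {2,3,4,5,7} → only 9 remains.
row 6, column 2 = 6: row 6 has {2,3,4,7,9}; col 2 has {1,2,4,5,7,8,9}; box has {2,3,4,5,7,9} → only 6 remains.
row 7, column 2 = 3: row 7 has {1,2,4,5,6}; col 2 has {1,2,4,5,6,7,8,9}; box has {1,2,4,5,6,8,9} → only 3 remains.
row 7, column 3 = 7: row 7 has {1,2,3,4,5,6}; col 3 has {2,3,4,5,6,9}; box has {1,2,3,4,5,6,8,9} → only 7 remains.
row 7, column 4 = 9: row 7 has {1,2,3,4,5,6,7}; col 4 has {2,3,5,6,8}; box has {2,4,5,6,7} → only 9 remains.
row 7, column 6 = 8: row 7 has {1,2,3,4,5,6,7,9}; col 6 has {2,4,5,6,7}; box has {2,4,5,6,7,9} → only 8 remains.
row 1, column 4 = 1: row 1 has {2,4,5,6,7,8}; col 4 has {2,3,5,6,8,9}; box has {2,4,5,6,7,8} → only 1 remains.
row 1, column 5 = 3: row 1 has {1,2,4,5,6,7,8}; col 5 has {2,4,6,7,9}; box has {1,2,4,5,6,7,8} → only 3 remains.
row 1, column 6 = 9: row 1 has {1,2,3,4,5,6,7,8}; col 6 has {2,4,5,6,7,8}; box has {1,2,3,4,5,6,7,8} → only 9 remains.
row 4, column 4 = 7: row 4 has {1,2,3,4,5,6,8,9}; col 4 has {1,2,3,5,6,8,9}; box has {2,3,6,9} → only 7 remains.
row 5, column 4 = 4: row 5 has {2,3,5,6,7,9}; col 4 has {1,2,3,5,6,7,8,9}; box has {2,3,6,7,9} → only 4 remains.
row 6, column 6 = 1: row 6 has {2,3,4,6,7,9}; col 6 has {2,4,5,6,7,8,9}; box has {2,3,4,6,7,9} → only 1 remains.
row 9, column 5 = 1: row 9 has {2,4,5,6,7,8,9}; col 5 has {2,3,4,6,7,9}; box has {2,4,5,6,7,8,9} → only 1 remains.
row 9, column 6 = 3: row 9 has {1,2,4,5,6,7,8,9}; col 6 has {1,2,4,5,6,7,8,9}; box has {1,2,4,5,6,7,8,9} → only 3 remains.
row 5, column 5 = 8: row 5 has {2,3,4,5,6,7,9}; col 5 has {1,2,3,4,6,7,9}; box has {1,2,3,4,6,7,9} → only 8 remains.
row 6, column 3 = 8: row 6 has {1,2,3,4,6,7,9}; col 3 has {2,3,4,5,6,7,9}; box has {2,3,4,5,6,7,9} → only 8 remains.
row 6, column 5 = 5: row 6 has {1,2,3,4,6,7,8,9}; col 5 has {1,2,3,4,6,7,8,9}; box has {1,2,3,4,6,7,8,9} → only 5 remains.
row 5, column 3 = 1: row 5 has {2,3,4,5,6,7,8,9}; col 3 has {2,3,4,5,6,7,8,9}; box has {2,3,4,5,6,7,8,9} → only 1 remains.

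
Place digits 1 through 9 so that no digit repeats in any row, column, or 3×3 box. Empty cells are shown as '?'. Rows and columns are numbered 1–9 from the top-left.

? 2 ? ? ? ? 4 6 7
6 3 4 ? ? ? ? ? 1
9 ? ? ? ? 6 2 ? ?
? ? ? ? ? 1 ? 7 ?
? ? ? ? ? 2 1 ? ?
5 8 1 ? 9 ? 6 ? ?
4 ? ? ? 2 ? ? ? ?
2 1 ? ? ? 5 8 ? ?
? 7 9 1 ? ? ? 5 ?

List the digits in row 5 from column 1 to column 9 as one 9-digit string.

row 3, column 2 = 5 (sole candidate).
row 4, column 1 = 3 (sole candidate).
row 5, column 1 = 7: row 5 has {1,2}; col 1 has {2,3,4,5,6,9}; box has {1,3,5,8} → only 7 remains.
row 5, column 3 = 6: row 5 has {1,2,7}; col 3 has {1,4,9}; box has {1,3,5,7,8} → only 6 remains.
row 7, column 2 = 6 (sole candidate).
row 8, column 3 = 3 (sole candidate).
row 9, column 1 = 8 (sole candidate).
row 9, column 7 = 3 (sole candidate).
row 1, column 1 = 1 (sole candidate).
row 1, column 3 = 8 (sole candidate).
row 3, column 3 = 7 (sole candidate).
row 4, column 3 = 2 (sole candidate).
row 7, column 3 = 5 (sole candidate).
row 7, column 9 = 9 (sole candidate).
row 8, column 8 = 4 (sole candidate).
row 8, column 9 = 6 (sole candidate).
row 9, column 6 = 4 (sole candidate).
row 9, column 9 = 2 (sole candidate).
row 7, column 7 = 7 (sole candidate).
row 7, column 8 = 1 (sole candidate).
row 8, column 5 = 7 (sole candidate).
row 9, column 5 = 6 (sole candidate).
row 8, column 4 = 9 (sole candidate).
row 1, column 6 = 9 (hidden single in row 1).
row 2, column 4 = 2 (hidden single in row 2).
row 2, column 6 = 7 (hidden single in row 2).
row 6, column 6 = 3 (sole candidate).
row 6, column 8 = 2 (sole candidate).
row 6, column 9 = 4 (sole candidate).
row 7, column 6 = 8 (sole candidate).
row 6, column 4 = 7 (sole candidate).
row 7, column 4 = 3 (sole candidate).
row 1, column 4 = 5 (sole candidate).
row 1, column 5 = 3 (sole candidate).
row 2, column 5 = 8 (sole candidate).
row 2, column 8 = 9 (sole candidate).
row 3, column 4 = 4 (sole candidate).
row 3, column 5 = 1 (sole candidate).
row 5, column 4 = 8: row 5 has {1,2,6,7}; col 4 has {1,2,3,4,5,7,9}; box has {1,2,3,7,9} → only 8 remains.
row 5, column 8 = 3: row 5 has {1,2,6,7,8}; col 8 has {1,2,4,5,6,7,9}; box has {1,2,4,6,7} → only 3 remains.
row 5, column 9 = 5: row 5 has {1,2,3,6,7,8}; col 9 has {1,2,4,6,7,9}; box has {1,2,3,4,6,7} → only 5 remains.
row 2, column 7 = 5 (sole candidate).
row 3, column 8 = 8 (sole candidate).
row 3, column 9 = 3 (sole candidate).
row 4, column 4 = 6 (sole candidate).
row 4, column 7 = 9 (sole candidate).
row 4, column 9 = 8 (sole candidate).
row 5, column 5 = 4: row 5 has {1,2,3,5,6,7,8}; col 5 has {1,2,3,6,7,8,9}; box has {1,2,3,6,7,8,9} → only 4 remains.
row 4, column 2 = 4 (sole candidate).
row 4, column 5 = 5 (sole candidate).
row 5, column 2 = 9: row 5 has {1,2,3,4,5,6,7,8}; col 2 has {1,2,3,4,5,6,7,8}; box has {1,2,3,4,5,6,7,8} → only 9 remains.

796842135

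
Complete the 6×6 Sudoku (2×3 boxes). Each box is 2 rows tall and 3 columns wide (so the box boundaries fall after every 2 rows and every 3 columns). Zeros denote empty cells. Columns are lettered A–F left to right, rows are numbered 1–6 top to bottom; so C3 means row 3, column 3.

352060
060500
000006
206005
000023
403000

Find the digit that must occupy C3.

1

A2 = 1 (sole candidate).
C2 = 4 (sole candidate).
E2 = 3 (sole candidate).
F2 = 2 (sole candidate).
A3 = 5 (sole candidate).
C3 = 1: row 3 has {5,6}; col 3 has {2,3,4,6}; box has {2,5,6} → only 1 remains.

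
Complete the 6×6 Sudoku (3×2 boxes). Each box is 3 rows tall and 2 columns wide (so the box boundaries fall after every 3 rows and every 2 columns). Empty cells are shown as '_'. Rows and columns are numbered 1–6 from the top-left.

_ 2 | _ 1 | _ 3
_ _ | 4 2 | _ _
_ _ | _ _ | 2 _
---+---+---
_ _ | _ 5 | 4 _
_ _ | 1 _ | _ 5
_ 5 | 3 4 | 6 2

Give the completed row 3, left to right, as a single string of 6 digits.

615324

r1c5 = 5: row 1 has {1,2,3}; col 5 has {2,4,6}; box has {2,3} → only 5 remains.
r2c5 = 1: row 2 has {2,4}; col 5 has {2,4,5,6}; box has {2,3,5} → only 1 remains.
r2c6 = 6: row 2 has {1,2,4}; col 6 has {2,3,5}; box has {1,2,3,5} → only 6 remains.
r3c6 = 4: row 3 has {2}; col 6 has {2,3,5,6}; box has {1,2,3,5,6} → only 4 remains.
r4c6 = 1: row 4 has {4,5}; col 6 has {2,3,4,5,6}; box has {2,4,5,6} → only 1 remains.
r5c4 = 6: row 5 has {1,5}; col 4 has {1,2,4,5}; box has {1,3,4,5} → only 6 remains.
r5c5 = 3: row 5 has {1,5,6}; col 5 has {1,2,4,5,6}; box has {1,2,4,5,6} → only 3 remains.
r6c1 = 1: row 6 has {2,3,4,5,6}; col 1 has {}; box has {5} → only 1 remains.
r1c3 = 6: row 1 has {1,2,3,5}; col 3 has {1,3,4}; box has {1,2,4} → only 6 remains.
r2c2 = 3: row 2 has {1,2,4,6}; col 2 has {2,5}; box has {2} → only 3 remains.
r3c3 = 5: row 3 has {2,4}; col 3 has {1,3,4,6}; box has {1,2,4,6} → only 5 remains.
r3c4 = 3: row 3 has {2,4,5}; col 4 has {1,2,4,5,6}; box has {1,2,4,5,6} → only 3 remains.
r4c2 = 6: row 4 has {1,4,5}; col 2 has {2,3,5}; box has {1,5} → only 6 remains.
r4c3 = 2: row 4 has {1,4,5,6}; col 3 has {1,3,4,5,6}; box has {1,3,4,5,6} → only 2 remains.
r5c2 = 4: row 5 has {1,3,5,6}; col 2 has {2,3,5,6}; box has {1,5,6} → only 4 remains.
r1c1 = 4: row 1 has {1,2,3,5,6}; col 1 has {1}; box has {2,3} → only 4 remains.
r2c1 = 5: row 2 has {1,2,3,4,6}; col 1 has {1,4}; box has {2,3,4} → only 5 remains.
r3c1 = 6: row 3 has {2,3,4,5}; col 1 has {1,4,5}; box has {2,3,4,5} → only 6 remains.
r3c2 = 1: row 3 has {2,3,4,5,6}; col 2 has {2,3,4,5,6}; box has {2,3,4,5,6} → only 1 remains.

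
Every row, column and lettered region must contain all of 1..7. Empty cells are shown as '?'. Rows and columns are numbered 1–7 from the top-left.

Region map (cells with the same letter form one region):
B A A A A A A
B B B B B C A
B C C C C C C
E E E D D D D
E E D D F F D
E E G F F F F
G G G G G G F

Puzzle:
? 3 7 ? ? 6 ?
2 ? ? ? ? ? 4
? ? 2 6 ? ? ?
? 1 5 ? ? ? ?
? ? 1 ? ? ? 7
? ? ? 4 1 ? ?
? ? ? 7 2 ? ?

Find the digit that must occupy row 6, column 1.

3

row 1, column 5 = 5: row 1 has {3,6,7}; col 5 has {1,2}; region has {3,4,6,7} → only 5 remains.
row 1, column 1 = 4: in row 1, 4 can only go here (every other open cell in that row sees a 4).
row 4, column 1 = 7: in row 4, 7 can only go here (every other open cell in that row sees a 7).
row 5, column 2 = 4: in row 5, 4 can only go here (every other open cell in that row sees a 4).
row 6, column 6 = 7: in row 6, 7 can only go here (every other open cell in that row sees a 7).
row 6, column 7 = 5: in row 6, 5 can only go here (every other open cell in that row sees a 5).
row 5, column 4 = 5: in row 5, 5 can only go here (every other open cell in that row sees a 5).
row 5, column 6 = 2: in row 5, 2 can only go here (every other open cell in that row sees a 2).
row 6, column 2 = 2: in row 6, 2 can only go here (every other open cell in that row sees a 2).
row 7, column 3 = 4: in column 3, 4 can only go here (every other open cell in that column sees a 4).
Singles propagation stalls before the target is settled. Branch on row 1, column 4 (candidates {1,2}).
  Try row 1, column 4 = 1: this forces row 1, column 7=2, row 2, column 4=3, row 4, column 4=2, row 2, column 3=6, row 2, column 5=7, row 6, column 3=3, row 2, column 2=5, row 2, column 6=1; then column 7 has no cell left for 1 — contradiction.
So row 1, column 4 = 2.
row 1, column 7 = 1 (sole candidate).
row 3, column 7 = 3 (sole candidate).
row 4, column 4 = 3 (sole candidate).
row 4, column 6 = 4 (sole candidate).
row 7, column 7 = 6 (sole candidate).
row 2, column 4 = 1 (sole candidate).
row 2, column 6 = 5 (sole candidate).
row 3, column 1 = 5 (sole candidate).
row 3, column 2 = 7 (sole candidate).
row 3, column 5 = 4 (sole candidate).
row 3, column 6 = 1 (sole candidate).
row 4, column 5 = 6 (sole candidate).
row 4, column 7 = 2 (sole candidate).
row 5, column 5 = 3 (sole candidate).
row 7, column 2 = 5 (sole candidate).
row 7, column 6 = 3 (sole candidate).
row 2, column 2 = 6 (sole candidate).
row 2, column 3 = 3 (sole candidate).
row 2, column 5 = 7 (sole candidate).
row 5, column 1 = 6 (sole candidate).
row 6, column 1 = 3: row 6 has {1,2,4,5,7}; col 1 has {2,4,5,6,7}; region has {1,2,4,5,6,7} → only 3 remains.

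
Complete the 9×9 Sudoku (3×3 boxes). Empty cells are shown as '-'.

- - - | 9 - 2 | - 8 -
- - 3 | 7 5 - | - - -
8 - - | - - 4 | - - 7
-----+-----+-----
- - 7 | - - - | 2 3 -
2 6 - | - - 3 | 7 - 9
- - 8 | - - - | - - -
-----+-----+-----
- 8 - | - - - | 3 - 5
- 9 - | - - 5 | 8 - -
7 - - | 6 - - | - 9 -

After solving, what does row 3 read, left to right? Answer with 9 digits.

row 1, column 2 = 7 (hidden single in row 1).
row 2, column 6 = 8 (hidden single in row 2).
row 9, column 6 = 1 (sole candidate).
row 9, column 7 = 4 (sole candidate).
row 9, column 9 = 2 (sole candidate).
row 9, column 3 = 5 (sole candidate).
row 9, column 2 = 3 (sole candidate).
row 9, column 5 = 8 (sole candidate).
row 5, column 4 = 8 (hidden single in row 5).
row 4, column 9 = 8 (hidden single in row 4).
row 5, column 8 = 5 (hidden single in row 5).
row 6, column 1 = 3 (hidden single in row 6).
row 3, column 3 = 9: in column 3, 9 can only go here (every other open cell in that column sees a 9).
row 2, column 7 = 9 (hidden single in row 2).
row 4, column 1 = 9 (hidden single in column 1).
row 4, column 6 = 6 (sole candidate).
row 1, column 1 = 5 (hidden single in column 1).
row 3, column 7 = 5: in row 3, 5 can only go here (every other open cell in that row sees a 5).
row 1, column 9 = 3 (hidden single in column 9).
row 1, column 3 = 4 (hidden single in row 1).
row 5, column 3 = 1 (sole candidate).
row 5, column 5 = 4 (sole candidate).
row 4, column 5 = 1 (sole candidate).
row 1, column 5 = 6 (sole candidate).
row 1, column 7 = 1 (sole candidate).
row 3, column 5 = 3: row 3 has {4,5,7,8,9}; col 5 has {1,4,5,6,8}; box has {2,4,5,6,7,8,9} → only 3 remains.
row 4, column 4 = 5 (sole candidate).
row 6, column 4 = 2 (sole candidate).
row 6, column 7 = 6 (sole candidate).
row 7, column 4 = 4 (sole candidate).
row 8, column 4 = 3 (sole candidate).
row 3, column 4 = 1: row 3 has {3,4,5,7,8,9}; col 4 has {2,3,4,5,6,7,8,9}; box has {2,3,4,5,6,7,8,9} → only 1 remains.
row 4, column 2 = 4 (sole candidate).
row 6, column 2 = 5 (sole candidate).
row 3, column 2 = 2: row 3 has {1,3,4,5,7,8,9}; col 2 has {3,4,5,6,7,8,9}; box has {3,4,5,7,8,9} → only 2 remains.
row 3, column 8 = 6: row 3 has {1,2,3,4,5,7,8,9}; col 8 has {3,5,8,9}; box has {1,3,5,7,8,9} → only 6 remains.

829134567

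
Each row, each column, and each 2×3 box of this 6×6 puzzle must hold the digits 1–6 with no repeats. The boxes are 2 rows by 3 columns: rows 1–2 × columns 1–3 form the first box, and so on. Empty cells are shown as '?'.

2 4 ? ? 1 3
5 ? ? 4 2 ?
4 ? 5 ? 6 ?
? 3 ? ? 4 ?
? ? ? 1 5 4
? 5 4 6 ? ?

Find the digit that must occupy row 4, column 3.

row 1, column 3 = 6 (sole candidate).
row 1, column 4 = 5 (sole candidate).
row 2, column 2 = 1 (sole candidate).
row 2, column 3 = 3 (sole candidate).
row 2, column 6 = 6 (sole candidate).
row 3, column 2 = 2 (sole candidate).
row 3, column 4 = 3 (sole candidate).
row 3, column 6 = 1 (sole candidate).
row 4, column 3 = 1: row 4 has {3,4}; col 3 has {3,4,5,6}; box has {2,3,4,5} → only 1 remains.

1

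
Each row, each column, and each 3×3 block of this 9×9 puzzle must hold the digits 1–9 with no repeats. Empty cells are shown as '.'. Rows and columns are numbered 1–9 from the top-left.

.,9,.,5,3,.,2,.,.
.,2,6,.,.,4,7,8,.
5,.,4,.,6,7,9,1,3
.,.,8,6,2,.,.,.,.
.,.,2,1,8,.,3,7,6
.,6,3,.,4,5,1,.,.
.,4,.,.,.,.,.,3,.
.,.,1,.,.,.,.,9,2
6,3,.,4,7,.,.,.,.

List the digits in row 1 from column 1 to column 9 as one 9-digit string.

197538264

R1C3 = 7: row 1 has {2,3,5,9}; col 3 has {1,2,3,4,6,8}; box has {2,4,5,6,9} → only 7 remains.
R1C9 = 4: row 1 has {2,3,5,7,9}; col 9 has {2,3,6}; box has {1,2,3,7,8,9} → only 4 remains.
R2C4 = 9: row 2 has {2,4,6,7,8}; col 4 has {1,4,5,6}; box has {3,4,5,6,7} → only 9 remains.
R2C5 = 1: row 2 has {2,4,6,7,8,9}; col 5 has {2,3,4,6,7,8}; box has {3,4,5,6,7,9} → only 1 remains.
R2C9 = 5: row 2 has {1,2,4,6,7,8,9}; col 9 has {2,3,4,6}; box has {1,2,3,4,7,8,9} → only 5 remains.
R3C2 = 8: row 3 has {1,3,4,5,6,7,9}; col 2 has {2,3,4,6,9}; box has {2,4,5,6,7,9} → only 8 remains.
R3C4 = 2: row 3 has {1,3,4,5,6,7,8,9}; col 4 has {1,4,5,6,9}; box has {1,3,4,5,6,7,9} → only 2 remains.
R4C9 = 9: row 4 has {2,6,8}; col 9 has {2,3,4,5,6}; box has {1,3,6,7} → only 9 remains.
R5C2 = 5: row 5 has {1,2,3,6,7,8}; col 2 has {2,3,4,6,8,9}; box has {2,3,6,8} → only 5 remains.
R5C6 = 9: row 5 has {1,2,3,5,6,7,8}; col 6 has {4,5,7}; box has {1,2,4,5,6,8} → only 9 remains.
R6C4 = 7: row 6 has {1,3,4,5,6}; col 4 has {1,2,4,5,6,9}; box has {1,2,4,5,6,8,9} → only 7 remains.
R6C8 = 2: row 6 has {1,3,4,5,6,7}; col 8 has {1,3,7,8,9}; box has {1,3,6,7,9} → only 2 remains.
R6C9 = 8: row 6 has {1,2,3,4,5,6,7}; col 9 has {2,3,4,5,6,9}; box has {1,2,3,6,7,9} → only 8 remains.
R7C4 = 8: row 7 has {3,4}; col 4 has {1,2,4,5,6,7,9}; box has {4,7} → only 8 remains.
R8C2 = 7: row 8 has {1,2,9}; col 2 has {2,3,4,5,6,8,9}; box has {1,3,4,6} → only 7 remains.
R8C4 = 3: row 8 has {1,2,7,9}; col 4 has {1,2,4,5,6,7,8,9}; box has {4,7,8} → only 3 remains.
R8C5 = 5: row 8 has {1,2,3,7,9}; col 5 has {1,2,3,4,6,7,8}; box has {3,4,7,8} → only 5 remains.
R8C6 = 6: row 8 has {1,2,3,5,7,9}; col 6 has {4,5,7,9}; box has {3,4,5,7,8} → only 6 remains.
R9C8 = 5: row 9 has {3,4,6,7}; col 8 has {1,2,3,7,8,9}; box has {2,3,9} → only 5 remains.
R9C9 = 1: row 9 has {3,4,5,6,7}; col 9 has {2,3,4,5,6,8,9}; box has {2,3,5,9} → only 1 remains.
R1C1 = 1: row 1 has {2,3,4,5,7,9}; col 1 has {5,6}; box has {2,4,5,6,7,8,9} → only 1 remains.
R1C6 = 8: row 1 has {1,2,3,4,5,7,9}; col 6 has {4,5,6,7,9}; box has {1,2,3,4,5,6,7,9} → only 8 remains.
R1C8 = 6: row 1 has {1,2,3,4,5,7,8,9}; col 8 has {1,2,3,5,7,8,9}; box has {1,2,3,4,5,7,8,9} → only 6 remains.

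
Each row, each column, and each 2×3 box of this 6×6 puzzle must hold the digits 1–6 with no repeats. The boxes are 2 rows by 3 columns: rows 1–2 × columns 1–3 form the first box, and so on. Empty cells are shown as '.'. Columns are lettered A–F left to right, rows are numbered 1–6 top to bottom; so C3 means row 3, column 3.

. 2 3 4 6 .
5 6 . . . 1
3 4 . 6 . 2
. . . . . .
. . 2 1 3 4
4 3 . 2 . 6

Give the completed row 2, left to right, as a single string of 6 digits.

564321

A1 = 1: row 1 has {2,3,4,6}; col 1 has {3,4,5}; box has {2,3,5,6} → only 1 remains.
F1 = 5: row 1 has {1,2,3,4,6}; col 6 has {1,2,4,6}; box has {1,4,6} → only 5 remains.
C2 = 4: row 2 has {1,5,6}; col 3 has {2,3}; box has {1,2,3,5,6} → only 4 remains.
D2 = 3: row 2 has {1,4,5,6}; col 4 has {1,2,4,6}; box has {1,4,5,6} → only 3 remains.
E2 = 2: row 2 has {1,3,4,5,6}; col 5 has {3,6}; box has {1,3,4,5,6} → only 2 remains.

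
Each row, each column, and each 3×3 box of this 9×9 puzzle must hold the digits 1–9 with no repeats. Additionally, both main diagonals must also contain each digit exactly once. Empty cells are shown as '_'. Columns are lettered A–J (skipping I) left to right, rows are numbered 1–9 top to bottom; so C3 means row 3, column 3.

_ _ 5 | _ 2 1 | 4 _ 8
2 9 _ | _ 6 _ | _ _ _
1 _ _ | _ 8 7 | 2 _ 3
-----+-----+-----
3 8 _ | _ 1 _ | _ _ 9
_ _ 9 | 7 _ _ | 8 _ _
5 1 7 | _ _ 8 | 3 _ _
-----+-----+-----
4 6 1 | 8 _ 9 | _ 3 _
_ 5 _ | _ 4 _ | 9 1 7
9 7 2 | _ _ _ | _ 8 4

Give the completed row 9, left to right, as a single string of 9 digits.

B1 = 3: row 1 has {1,2,4,5,8}; col 2 has {1,5,6,7,8,9}; box has {1,2,5,9} → only 3 remains.
D1 = 9: row 1 has {1,2,3,4,5,8}; col 4 has {7,8}; box has {1,2,6,7,8} → only 9 remains.
H2 = 7: row 2 has {2,6,9}; col 8 has {1,3,8}; box has {2,3,4,8}; anti-diagonal has {1,2,5,8,9} → only 7 remains.
B3 = 4: row 3 has {1,2,3,7,8}; col 2 has {1,3,5,6,7,8,9}; box has {1,2,3,5,9} → only 4 remains.
C3 = 6: row 3 has {1,2,3,4,7,8}; col 3 has {1,2,5,7,9}; box has {1,2,3,4,5,9}; main diagonal has {1,4,8,9} → only 6 remains.
D3 = 5: row 3 has {1,2,3,4,6,7,8}; col 4 has {7,8,9}; box has {1,2,6,7,8,9} → only 5 remains.
H3 = 9: row 3 has {1,2,3,4,5,6,7,8}; col 8 has {1,3,7,8}; box has {2,3,4,7,8} → only 9 remains.
C4 = 4: row 4 has {1,3,8,9}; col 3 has {1,2,5,6,7,9}; box has {1,3,5,7,8,9} → only 4 remains.
D4 = 2: row 4 has {1,3,4,8,9}; col 4 has {5,7,8,9}; box has {1,7,8}; main diagonal has {1,4,6,8,9} → only 2 remains.
F4 = 6: row 4 has {1,2,3,4,8,9}; col 6 has {1,7,8,9}; box has {1,2,7,8}; anti-diagonal has {1,2,5,7,8,9} → only 6 remains.
H4 = 5: row 4 has {1,2,3,4,6,8,9}; col 8 has {1,3,7,8,9}; box has {3,8,9} → only 5 remains.
A5 = 6: row 5 has {7,8,9}; col 1 has {1,2,3,4,5,9}; box has {1,3,4,5,7,8,9} → only 6 remains.
B5 = 2: row 5 has {6,7,8,9}; col 2 has {1,3,4,5,6,7,8,9}; box has {1,3,4,5,6,7,8,9} → only 2 remains.
E5 = 3: row 5 has {2,6,7,8,9}; col 5 has {1,2,4,6,8}; box has {1,2,6,7,8}; main diagonal has {1,2,4,6,8,9}; anti-diagonal has {1,2,5,6,7,8,9} → only 3 remains.
H5 = 4: row 5 has {2,3,6,7,8,9}; col 8 has {1,3,5,7,8,9}; box has {3,5,8,9} → only 4 remains.
J5 = 1: row 5 has {2,3,4,6,7,8,9}; col 9 has {3,4,7,8,9}; box has {3,4,5,8,9} → only 1 remains.
D6 = 4: row 6 has {1,3,5,7,8}; col 4 has {2,5,7,8,9}; box has {1,2,3,6,7,8}; anti-diagonal has {1,2,3,5,6,7,8,9} → only 4 remains.
E6 = 9: row 6 has {1,3,4,5,7,8}; col 5 has {1,2,3,4,6,8}; box has {1,2,3,4,6,7,8} → only 9 remains.
G7 = 5: row 7 has {1,3,4,6,8,9}; col 7 has {2,3,4,8,9}; box has {1,3,4,7,8,9}; main diagonal has {1,2,3,4,6,8,9} → only 5 remains.
J7 = 2: row 7 has {1,3,4,5,6,8,9}; col 9 has {1,3,4,7,8,9}; box has {1,3,4,5,7,8,9} → only 2 remains.
A8 = 8: row 8 has {1,4,5,7,9}; col 1 has {1,2,3,4,5,6,9}; box has {1,2,4,5,6,7,9} → only 8 remains.
C8 = 3: row 8 has {1,4,5,7,8,9}; col 3 has {1,2,4,5,6,7,9}; box has {1,2,4,5,6,7,8,9} → only 3 remains.
D8 = 6: row 8 has {1,3,4,5,7,8,9}; col 4 has {2,4,5,7,8,9}; box has {4,8,9} → only 6 remains.
F8 = 2: row 8 has {1,3,4,5,6,7,8,9}; col 6 has {1,6,7,8,9}; box has {4,6,8,9} → only 2 remains.
E9 = 5: row 9 has {2,4,7,8,9}; col 5 has {1,2,3,4,6,8,9}; box has {2,4,6,8,9} → only 5 remains.
F9 = 3: row 9 has {2,4,5,7,8,9}; col 6 has {1,2,6,7,8,9}; box has {2,4,5,6,8,9} → only 3 remains.
G9 = 6: row 9 has {2,3,4,5,7,8,9}; col 7 has {2,3,4,5,8,9}; box has {1,2,3,4,5,7,8,9} → only 6 remains.
A1 = 7: row 1 has {1,2,3,4,5,8,9}; col 1 has {1,2,3,4,5,6,8,9}; box has {1,2,3,4,5,6,9}; main diagonal has {1,2,3,4,5,6,8,9} → only 7 remains.
H1 = 6: row 1 has {1,2,3,4,5,7,8,9}; col 8 has {1,3,4,5,7,8,9}; box has {2,3,4,7,8,9} → only 6 remains.
C2 = 8: row 2 has {2,6,7,9}; col 3 has {1,2,3,4,5,6,7,9}; box has {1,2,3,4,5,6,7,9} → only 8 remains.
D2 = 3: row 2 has {2,6,7,8,9}; col 4 has {2,4,5,6,7,8,9}; box has {1,2,5,6,7,8,9} → only 3 remains.
F2 = 4: row 2 has {2,3,6,7,8,9}; col 6 has {1,2,3,6,7,8,9}; box has {1,2,3,5,6,7,8,9} → only 4 remains.
G2 = 1: row 2 has {2,3,4,6,7,8,9}; col 7 has {2,3,4,5,6,8,9}; box has {2,3,4,6,7,8,9} → only 1 remains.
J2 = 5: row 2 has {1,2,3,4,6,7,8,9}; col 9 has {1,2,3,4,7,8,9}; box has {1,2,3,4,6,7,8,9} → only 5 remains.
G4 = 7: row 4 has {1,2,3,4,5,6,8,9}; col 7 has {1,2,3,4,5,6,8,9}; box has {1,3,4,5,8,9} → only 7 remains.
F5 = 5: row 5 has {1,2,3,4,6,7,8,9}; col 6 has {1,2,3,4,6,7,8,9}; box has {1,2,3,4,6,7,8,9} → only 5 remains.
H6 = 2: row 6 has {1,3,4,5,7,8,9}; col 8 has {1,3,4,5,6,7,8,9}; box has {1,3,4,5,7,8,9} → only 2 remains.
J6 = 6: row 6 has {1,2,3,4,5,7,8,9}; col 9 has {1,2,3,4,5,7,8,9}; box has {1,2,3,4,5,7,8,9} → only 6 remains.
E7 = 7: row 7 has {1,2,3,4,5,6,8,9}; col 5 has {1,2,3,4,5,6,8,9}; box has {2,3,4,5,6,8,9} → only 7 remains.
D9 = 1: row 9 has {2,3,4,5,6,7,8,9}; col 4 has {2,3,4,5,6,7,8,9}; box has {2,3,4,5,6,7,8,9} → only 1 remains.

972153684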